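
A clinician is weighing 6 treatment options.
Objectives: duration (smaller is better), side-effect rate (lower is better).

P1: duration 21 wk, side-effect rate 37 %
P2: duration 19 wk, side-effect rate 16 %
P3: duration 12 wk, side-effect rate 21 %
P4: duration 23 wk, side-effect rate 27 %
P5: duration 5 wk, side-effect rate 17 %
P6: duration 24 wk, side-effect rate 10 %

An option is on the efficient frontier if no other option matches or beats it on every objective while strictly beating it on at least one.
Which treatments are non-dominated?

P1: dominated by P2 (duration 19≤21, side-effect rate 16≤37).
P2: not dominated.
P3: dominated by P5 (duration 5≤12, side-effect rate 17≤21).
P4: dominated by P2 (duration 19≤23, side-effect rate 16≤27).
P5: not dominated (best duration).
P6: not dominated (best side-effect rate).

P2, P5, P6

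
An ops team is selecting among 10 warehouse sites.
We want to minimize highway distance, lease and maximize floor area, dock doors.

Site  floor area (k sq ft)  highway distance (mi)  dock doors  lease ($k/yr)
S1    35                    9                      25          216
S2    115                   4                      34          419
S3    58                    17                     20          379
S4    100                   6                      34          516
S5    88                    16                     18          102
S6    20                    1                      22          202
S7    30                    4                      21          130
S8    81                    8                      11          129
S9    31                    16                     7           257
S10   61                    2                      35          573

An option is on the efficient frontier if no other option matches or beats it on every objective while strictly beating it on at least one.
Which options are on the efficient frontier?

S1, S2, S3, S5, S6, S7, S8, S10

S1: not dominated.
S2: not dominated (best floor area).
S3: not dominated.
S4: dominated by S2 (floor area 115≥100, highway distance 4≤6, dock doors 34≥34, lease 419≤516).
S5: not dominated (best lease).
S6: not dominated (best highway distance).
S7: not dominated.
S8: not dominated.
S9: dominated by S1 (floor area 35≥31, highway distance 9≤16, dock doors 25≥7, lease 216≤257).
S10: not dominated (best dock doors).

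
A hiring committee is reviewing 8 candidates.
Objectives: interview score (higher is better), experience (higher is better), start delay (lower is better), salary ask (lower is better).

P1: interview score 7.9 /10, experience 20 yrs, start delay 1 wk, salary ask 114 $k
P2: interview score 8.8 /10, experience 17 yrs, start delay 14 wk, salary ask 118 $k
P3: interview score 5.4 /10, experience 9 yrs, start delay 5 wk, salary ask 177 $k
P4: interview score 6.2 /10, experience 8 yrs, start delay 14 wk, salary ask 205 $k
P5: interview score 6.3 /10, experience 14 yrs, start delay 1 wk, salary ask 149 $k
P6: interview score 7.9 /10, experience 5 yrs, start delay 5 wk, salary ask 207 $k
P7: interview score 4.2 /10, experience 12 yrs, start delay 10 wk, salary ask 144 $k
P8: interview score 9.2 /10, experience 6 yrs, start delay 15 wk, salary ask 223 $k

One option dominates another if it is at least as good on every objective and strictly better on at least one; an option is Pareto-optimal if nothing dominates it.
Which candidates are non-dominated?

P1: not dominated (best experience).
P2: not dominated.
P3: dominated by P1 (interview score 7.9≥5.4, experience 20≥9, start delay 1≤5, salary ask 114≤177).
P4: dominated by P1 (interview score 7.9≥6.2, experience 20≥8, start delay 1≤14, salary ask 114≤205).
P5: dominated by P1 (interview score 7.9≥6.3, experience 20≥14, start delay 1≤1, salary ask 114≤149).
P6: dominated by P1 (interview score 7.9≥7.9, experience 20≥5, start delay 1≤5, salary ask 114≤207).
P7: dominated by P1 (interview score 7.9≥4.2, experience 20≥12, start delay 1≤10, salary ask 114≤144).
P8: not dominated (best interview score).

P1, P2, P8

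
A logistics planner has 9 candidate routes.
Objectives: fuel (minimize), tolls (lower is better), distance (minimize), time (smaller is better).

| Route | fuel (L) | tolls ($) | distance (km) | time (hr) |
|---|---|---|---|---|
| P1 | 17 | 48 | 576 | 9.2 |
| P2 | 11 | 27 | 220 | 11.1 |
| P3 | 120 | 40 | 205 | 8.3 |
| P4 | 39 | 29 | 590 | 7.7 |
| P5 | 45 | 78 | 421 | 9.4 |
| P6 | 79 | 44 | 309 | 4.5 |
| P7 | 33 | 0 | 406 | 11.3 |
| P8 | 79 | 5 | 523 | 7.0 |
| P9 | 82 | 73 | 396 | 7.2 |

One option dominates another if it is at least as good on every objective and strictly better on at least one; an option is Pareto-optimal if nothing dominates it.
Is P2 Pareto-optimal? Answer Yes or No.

P1: worse on fuel (17 vs 11).
P3: worse on fuel (120 vs 11).
P4: worse on fuel (39 vs 11).
P5: worse on fuel (45 vs 11).
P6: worse on fuel (79 vs 11).
P7: worse on fuel (33 vs 11).
P8: worse on fuel (79 vs 11).
P9: worse on fuel (82 vs 11).
No option is at least as good as P2 on every objective and strictly better on one.

Yes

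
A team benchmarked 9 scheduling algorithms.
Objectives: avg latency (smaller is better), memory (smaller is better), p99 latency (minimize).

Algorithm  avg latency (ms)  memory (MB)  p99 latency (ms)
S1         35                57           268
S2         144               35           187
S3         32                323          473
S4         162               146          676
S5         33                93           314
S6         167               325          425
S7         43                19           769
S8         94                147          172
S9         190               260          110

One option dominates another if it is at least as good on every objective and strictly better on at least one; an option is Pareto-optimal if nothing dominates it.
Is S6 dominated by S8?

Yes

S8 vs S6: avg latency 94≤167, memory 147≤325, p99 latency 172≤425 — S8 is at least as good on every objective with at least one strict improvement.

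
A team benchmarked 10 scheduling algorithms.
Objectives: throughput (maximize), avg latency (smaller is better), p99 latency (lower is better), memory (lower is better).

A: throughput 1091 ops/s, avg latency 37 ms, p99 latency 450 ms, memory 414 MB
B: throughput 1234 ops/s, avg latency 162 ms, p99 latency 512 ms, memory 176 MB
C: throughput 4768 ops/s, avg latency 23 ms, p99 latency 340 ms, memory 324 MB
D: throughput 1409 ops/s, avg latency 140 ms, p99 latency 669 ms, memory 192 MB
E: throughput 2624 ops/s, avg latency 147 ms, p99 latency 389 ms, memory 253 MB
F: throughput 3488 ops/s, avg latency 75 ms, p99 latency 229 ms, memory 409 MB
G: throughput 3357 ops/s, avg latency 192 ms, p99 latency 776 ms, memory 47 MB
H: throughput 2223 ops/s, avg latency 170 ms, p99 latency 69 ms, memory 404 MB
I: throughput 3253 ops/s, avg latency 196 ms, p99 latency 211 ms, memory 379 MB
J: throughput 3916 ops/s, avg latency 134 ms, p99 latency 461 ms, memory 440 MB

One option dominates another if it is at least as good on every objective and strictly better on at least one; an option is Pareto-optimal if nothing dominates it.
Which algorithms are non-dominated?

A: dominated by C (throughput 4768≥1091, avg latency 23≤37, p99 latency 340≤450, memory 324≤414).
B: not dominated.
C: not dominated (best throughput).
D: not dominated.
E: not dominated.
F: not dominated.
G: not dominated (best memory).
H: not dominated (best p99 latency).
I: not dominated.
J: dominated by C (throughput 4768≥3916, avg latency 23≤134, p99 latency 340≤461, memory 324≤440).

B, C, D, E, F, G, H, I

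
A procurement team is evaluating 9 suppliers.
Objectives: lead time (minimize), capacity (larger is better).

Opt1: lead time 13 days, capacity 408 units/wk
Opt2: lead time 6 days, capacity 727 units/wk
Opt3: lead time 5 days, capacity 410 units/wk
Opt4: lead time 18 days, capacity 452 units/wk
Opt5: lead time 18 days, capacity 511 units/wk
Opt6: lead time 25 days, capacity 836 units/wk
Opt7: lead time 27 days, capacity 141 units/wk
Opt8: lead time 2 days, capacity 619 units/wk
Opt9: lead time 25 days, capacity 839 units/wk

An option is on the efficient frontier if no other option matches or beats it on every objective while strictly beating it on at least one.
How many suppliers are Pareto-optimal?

Opt1: dominated by Opt2 (lead time 6≤13, capacity 727≥408).
Opt2: not dominated.
Opt3: dominated by Opt8 (lead time 2≤5, capacity 619≥410).
Opt4: dominated by Opt2 (lead time 6≤18, capacity 727≥452).
Opt5: dominated by Opt2 (lead time 6≤18, capacity 727≥511).
Opt6: dominated by Opt9 (lead time 25≤25, capacity 839≥836).
Opt7: dominated by Opt1 (lead time 13≤27, capacity 408≥141).
Opt8: not dominated (best lead time).
Opt9: not dominated (best capacity).
Pareto-optimal: Opt2, Opt8, Opt9 → 3.

3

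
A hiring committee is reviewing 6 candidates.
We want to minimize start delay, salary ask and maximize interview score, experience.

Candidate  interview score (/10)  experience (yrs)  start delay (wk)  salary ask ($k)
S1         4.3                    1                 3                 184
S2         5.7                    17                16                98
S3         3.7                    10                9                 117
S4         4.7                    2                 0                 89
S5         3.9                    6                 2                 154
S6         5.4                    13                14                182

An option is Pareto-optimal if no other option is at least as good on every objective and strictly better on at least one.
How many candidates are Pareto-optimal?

S1: dominated by S4 (interview score 4.7≥4.3, experience 2≥1, start delay 0≤3, salary ask 89≤184).
S2: not dominated (best interview score).
S3: not dominated.
S4: not dominated (best start delay).
S5: not dominated.
S6: not dominated.
Pareto-optimal: S2, S3, S4, S5, S6 → 5.

5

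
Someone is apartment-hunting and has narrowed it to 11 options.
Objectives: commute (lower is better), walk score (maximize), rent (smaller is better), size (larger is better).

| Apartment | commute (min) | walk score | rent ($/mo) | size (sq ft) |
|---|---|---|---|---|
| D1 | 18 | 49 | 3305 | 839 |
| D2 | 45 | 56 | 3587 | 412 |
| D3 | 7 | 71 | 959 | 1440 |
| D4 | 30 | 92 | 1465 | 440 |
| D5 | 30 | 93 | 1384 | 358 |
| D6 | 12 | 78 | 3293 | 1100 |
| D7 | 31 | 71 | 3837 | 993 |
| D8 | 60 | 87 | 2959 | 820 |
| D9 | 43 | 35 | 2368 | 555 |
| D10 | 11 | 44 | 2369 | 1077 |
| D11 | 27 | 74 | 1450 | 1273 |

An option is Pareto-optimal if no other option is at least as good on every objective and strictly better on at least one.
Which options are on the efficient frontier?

D1: dominated by D3 (commute 7≤18, walk score 71≥49, rent 959≤3305, size 1440≥839).
D2: dominated by D3 (commute 7≤45, walk score 71≥56, rent 959≤3587, size 1440≥412).
D3: not dominated (best commute).
D4: not dominated.
D5: not dominated (best walk score).
D6: not dominated.
D7: dominated by D3 (commute 7≤31, walk score 71≥71, rent 959≤3837, size 1440≥993).
D8: not dominated.
D9: dominated by D3 (commute 7≤43, walk score 71≥35, rent 959≤2368, size 1440≥555).
D10: dominated by D3 (commute 7≤11, walk score 71≥44, rent 959≤2369, size 1440≥1077).
D11: not dominated.

D3, D4, D5, D6, D8, D11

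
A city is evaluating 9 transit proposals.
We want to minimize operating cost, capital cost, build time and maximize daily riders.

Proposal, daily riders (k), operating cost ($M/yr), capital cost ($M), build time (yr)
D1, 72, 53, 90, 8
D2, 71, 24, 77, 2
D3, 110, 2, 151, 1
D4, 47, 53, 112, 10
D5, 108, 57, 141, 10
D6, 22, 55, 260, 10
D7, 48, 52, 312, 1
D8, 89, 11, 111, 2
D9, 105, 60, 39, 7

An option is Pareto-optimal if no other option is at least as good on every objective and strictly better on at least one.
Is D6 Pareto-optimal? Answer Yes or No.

D1 vs D6: daily riders 72≥22, operating cost 53≤55, capital cost 90≤260, build time 8≤10 — D1 is at least as good on every objective and strictly better on at least one, so D1 dominates D6.

No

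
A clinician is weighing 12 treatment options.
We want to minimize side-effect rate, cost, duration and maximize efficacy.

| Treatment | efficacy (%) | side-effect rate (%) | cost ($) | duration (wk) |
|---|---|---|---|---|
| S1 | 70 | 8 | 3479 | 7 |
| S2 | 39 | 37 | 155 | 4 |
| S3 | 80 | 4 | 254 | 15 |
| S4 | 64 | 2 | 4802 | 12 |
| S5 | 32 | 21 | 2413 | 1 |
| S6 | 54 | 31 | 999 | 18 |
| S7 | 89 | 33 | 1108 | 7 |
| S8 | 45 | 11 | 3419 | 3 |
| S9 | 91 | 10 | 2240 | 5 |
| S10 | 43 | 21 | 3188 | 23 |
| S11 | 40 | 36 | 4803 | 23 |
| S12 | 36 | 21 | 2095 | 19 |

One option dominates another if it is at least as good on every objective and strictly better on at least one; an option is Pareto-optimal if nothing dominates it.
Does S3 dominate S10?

S3 vs S10: efficacy 80≥43, side-effect rate 4≤21, cost 254≤3188, duration 15≤23 — S3 is at least as good on every objective with at least one strict improvement.

Yes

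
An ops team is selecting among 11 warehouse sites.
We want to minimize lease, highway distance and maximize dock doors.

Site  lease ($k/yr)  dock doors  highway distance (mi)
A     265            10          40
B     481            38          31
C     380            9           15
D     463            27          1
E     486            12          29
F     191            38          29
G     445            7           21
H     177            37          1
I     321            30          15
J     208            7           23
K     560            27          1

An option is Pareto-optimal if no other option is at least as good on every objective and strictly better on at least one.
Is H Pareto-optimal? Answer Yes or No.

Yes

A: worse on lease (265 vs 177).
B: worse on lease (481 vs 177).
C: worse on lease (380 vs 177).
D: worse on lease (463 vs 177).
E: worse on lease (486 vs 177).
F: worse on lease (191 vs 177).
G: worse on lease (445 vs 177).
I: worse on lease (321 vs 177).
J: worse on lease (208 vs 177).
K: worse on lease (560 vs 177).
No option is at least as good as H on every objective and strictly better on one.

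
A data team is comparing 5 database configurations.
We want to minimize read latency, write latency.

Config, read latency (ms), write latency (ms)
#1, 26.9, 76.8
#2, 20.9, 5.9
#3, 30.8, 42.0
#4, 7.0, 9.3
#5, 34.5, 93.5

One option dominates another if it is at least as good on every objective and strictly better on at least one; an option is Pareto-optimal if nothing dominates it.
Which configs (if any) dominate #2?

#1: worse on read latency (26.9 vs 20.9).
#3: worse on read latency (30.8 vs 20.9).
#4: worse on write latency (9.3 vs 5.9).
#5: worse on read latency (34.5 vs 20.9).
No option dominates #2.

none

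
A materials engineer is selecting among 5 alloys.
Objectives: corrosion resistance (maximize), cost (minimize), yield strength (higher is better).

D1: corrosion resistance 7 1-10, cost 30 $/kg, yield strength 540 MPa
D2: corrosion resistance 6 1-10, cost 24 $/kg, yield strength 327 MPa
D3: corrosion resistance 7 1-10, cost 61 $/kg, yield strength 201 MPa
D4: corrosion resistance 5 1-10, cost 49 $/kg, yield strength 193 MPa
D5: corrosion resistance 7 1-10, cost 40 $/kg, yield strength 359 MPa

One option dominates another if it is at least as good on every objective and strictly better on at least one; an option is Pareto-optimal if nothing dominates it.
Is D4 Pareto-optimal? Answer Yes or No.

D1 vs D4: corrosion resistance 7≥5, cost 30≤49, yield strength 540≥193 — D1 is at least as good on every objective and strictly better on at least one, so D1 dominates D4.

No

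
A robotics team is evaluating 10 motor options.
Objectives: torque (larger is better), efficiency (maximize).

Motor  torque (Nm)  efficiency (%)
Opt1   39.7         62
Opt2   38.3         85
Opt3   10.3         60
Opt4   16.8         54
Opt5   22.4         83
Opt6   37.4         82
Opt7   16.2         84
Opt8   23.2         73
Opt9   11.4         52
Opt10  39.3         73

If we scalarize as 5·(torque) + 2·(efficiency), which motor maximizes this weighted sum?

Opt1: 5·39.7 + 2·62 = 322.5
Opt2: 5·38.3 + 2·85 = 361.5
Opt3: 5·10.3 + 2·60 = 171.5
Opt4: 5·16.8 + 2·54 = 192.0
Opt5: 5·22.4 + 2·83 = 278.0
Opt6: 5·37.4 + 2·82 = 351.0
Opt7: 5·16.2 + 2·84 = 249.0
Opt8: 5·23.2 + 2·73 = 262.0
Opt9: 5·11.4 + 2·52 = 161.0
Opt10: 5·39.3 + 2·73 = 342.5
Highest: Opt2 at 361.5.

Opt2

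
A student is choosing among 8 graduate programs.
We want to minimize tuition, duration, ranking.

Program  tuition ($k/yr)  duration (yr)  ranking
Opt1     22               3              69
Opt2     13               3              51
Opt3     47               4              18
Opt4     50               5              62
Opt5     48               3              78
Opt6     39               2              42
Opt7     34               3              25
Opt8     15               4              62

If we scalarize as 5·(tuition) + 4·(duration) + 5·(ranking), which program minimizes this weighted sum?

Opt7

Opt1: 5·22 + 4·3 + 5·69 = 467
Opt2: 5·13 + 4·3 + 5·51 = 332
Opt3: 5·47 + 4·4 + 5·18 = 341
Opt4: 5·50 + 4·5 + 5·62 = 580
Opt5: 5·48 + 4·3 + 5·78 = 642
Opt6: 5·39 + 4·2 + 5·42 = 413
Opt7: 5·34 + 4·3 + 5·25 = 307
Opt8: 5·15 + 4·4 + 5·62 = 401
Lowest: Opt7 at 307.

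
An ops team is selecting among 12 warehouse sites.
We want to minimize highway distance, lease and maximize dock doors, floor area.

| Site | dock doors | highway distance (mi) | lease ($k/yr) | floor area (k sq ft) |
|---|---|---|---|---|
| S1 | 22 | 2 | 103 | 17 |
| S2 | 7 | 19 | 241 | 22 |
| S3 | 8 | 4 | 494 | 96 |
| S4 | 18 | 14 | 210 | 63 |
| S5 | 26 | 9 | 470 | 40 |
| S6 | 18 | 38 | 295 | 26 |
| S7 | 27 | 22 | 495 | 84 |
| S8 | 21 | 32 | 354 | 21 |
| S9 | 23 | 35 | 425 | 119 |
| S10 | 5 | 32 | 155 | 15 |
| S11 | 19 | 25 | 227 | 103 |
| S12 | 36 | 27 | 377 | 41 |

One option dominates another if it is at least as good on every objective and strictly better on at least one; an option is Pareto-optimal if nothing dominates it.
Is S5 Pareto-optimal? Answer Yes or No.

S1: worse on dock doors (22 vs 26).
S2: worse on dock doors (7 vs 26).
S3: worse on dock doors (8 vs 26).
S4: worse on dock doors (18 vs 26).
S6: worse on dock doors (18 vs 26).
S7: worse on highway distance (22 vs 9).
S8: worse on dock doors (21 vs 26).
S9: worse on dock doors (23 vs 26).
S10: worse on dock doors (5 vs 26).
S11: worse on dock doors (19 vs 26).
S12: worse on highway distance (27 vs 9).
No option is at least as good as S5 on every objective and strictly better on one.

Yes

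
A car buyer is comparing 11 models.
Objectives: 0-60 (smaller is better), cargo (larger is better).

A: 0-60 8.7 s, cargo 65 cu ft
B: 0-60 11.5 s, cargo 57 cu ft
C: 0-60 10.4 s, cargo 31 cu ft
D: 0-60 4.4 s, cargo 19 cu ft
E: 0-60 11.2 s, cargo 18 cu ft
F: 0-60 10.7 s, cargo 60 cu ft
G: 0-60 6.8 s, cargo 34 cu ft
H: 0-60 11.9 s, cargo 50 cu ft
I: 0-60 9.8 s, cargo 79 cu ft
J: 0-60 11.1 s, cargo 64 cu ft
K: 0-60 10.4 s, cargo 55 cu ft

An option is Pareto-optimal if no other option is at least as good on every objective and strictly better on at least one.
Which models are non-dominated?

A, D, G, I

A: not dominated.
B: dominated by A (0-60 8.7≤11.5, cargo 65≥57).
C: dominated by A (0-60 8.7≤10.4, cargo 65≥31).
D: not dominated (best 0-60).
E: dominated by A (0-60 8.7≤11.2, cargo 65≥18).
F: dominated by A (0-60 8.7≤10.7, cargo 65≥60).
G: not dominated.
H: dominated by A (0-60 8.7≤11.9, cargo 65≥50).
I: not dominated (best cargo).
J: dominated by A (0-60 8.7≤11.1, cargo 65≥64).
K: dominated by A (0-60 8.7≤10.4, cargo 65≥55).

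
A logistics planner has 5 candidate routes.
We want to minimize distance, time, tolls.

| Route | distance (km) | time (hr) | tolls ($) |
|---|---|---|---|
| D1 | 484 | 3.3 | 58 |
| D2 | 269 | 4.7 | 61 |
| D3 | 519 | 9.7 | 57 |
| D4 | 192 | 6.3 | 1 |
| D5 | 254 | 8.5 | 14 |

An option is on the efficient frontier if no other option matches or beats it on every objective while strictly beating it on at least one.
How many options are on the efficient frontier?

D1: not dominated (best time).
D2: not dominated.
D3: dominated by D4 (distance 192≤519, time 6.3≤9.7, tolls 1≤57).
D4: not dominated (best distance).
D5: dominated by D4 (distance 192≤254, time 6.3≤8.5, tolls 1≤14).
Pareto-optimal: D1, D2, D4 → 3.

3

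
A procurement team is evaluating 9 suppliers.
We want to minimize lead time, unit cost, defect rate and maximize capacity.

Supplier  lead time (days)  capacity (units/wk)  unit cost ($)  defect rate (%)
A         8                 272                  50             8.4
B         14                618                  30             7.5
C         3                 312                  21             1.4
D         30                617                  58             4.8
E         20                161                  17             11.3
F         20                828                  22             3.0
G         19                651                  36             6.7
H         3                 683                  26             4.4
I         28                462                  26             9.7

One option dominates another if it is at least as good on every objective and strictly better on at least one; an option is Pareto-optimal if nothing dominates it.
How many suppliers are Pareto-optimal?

A: dominated by C (lead time 3≤8, capacity 312≥272, unit cost 21≤50, defect rate 1.4≤8.4).
B: dominated by H (lead time 3≤14, capacity 683≥618, unit cost 26≤30, defect rate 4.4≤7.5).
C: not dominated (best defect rate).
D: dominated by F (lead time 20≤30, capacity 828≥617, unit cost 22≤58, defect rate 3.0≤4.8).
E: not dominated (best unit cost).
F: not dominated (best capacity).
G: dominated by H (lead time 3≤19, capacity 683≥651, unit cost 26≤36, defect rate 4.4≤6.7).
H: not dominated.
I: dominated by F (lead time 20≤28, capacity 828≥462, unit cost 22≤26, defect rate 3.0≤9.7).
Pareto-optimal: C, E, F, H → 4.

4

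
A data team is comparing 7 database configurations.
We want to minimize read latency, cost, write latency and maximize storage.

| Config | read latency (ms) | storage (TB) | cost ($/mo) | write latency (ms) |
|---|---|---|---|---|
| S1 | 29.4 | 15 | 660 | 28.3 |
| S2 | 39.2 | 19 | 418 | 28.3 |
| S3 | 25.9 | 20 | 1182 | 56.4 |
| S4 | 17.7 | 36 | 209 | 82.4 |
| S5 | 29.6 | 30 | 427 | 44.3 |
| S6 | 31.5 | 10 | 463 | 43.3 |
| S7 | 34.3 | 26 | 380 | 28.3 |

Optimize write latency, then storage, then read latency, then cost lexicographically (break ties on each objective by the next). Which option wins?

First minimize write latency: best is 28.3, kept {S1, S2, S7}.
Then maximize storage: best is 26, kept {S7}.

S7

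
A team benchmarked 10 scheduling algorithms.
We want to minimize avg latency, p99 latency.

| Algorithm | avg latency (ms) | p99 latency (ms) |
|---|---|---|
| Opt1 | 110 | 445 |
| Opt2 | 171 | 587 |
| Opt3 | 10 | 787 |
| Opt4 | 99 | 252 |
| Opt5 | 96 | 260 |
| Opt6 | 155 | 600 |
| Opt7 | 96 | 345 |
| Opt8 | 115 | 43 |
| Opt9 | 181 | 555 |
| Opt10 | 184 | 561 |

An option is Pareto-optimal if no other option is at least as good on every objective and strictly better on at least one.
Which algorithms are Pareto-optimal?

Opt1: dominated by Opt4 (avg latency 99≤110, p99 latency 252≤445).
Opt2: dominated by Opt1 (avg latency 110≤171, p99 latency 445≤587).
Opt3: not dominated (best avg latency).
Opt4: not dominated.
Opt5: not dominated.
Opt6: dominated by Opt1 (avg latency 110≤155, p99 latency 445≤600).
Opt7: dominated by Opt5 (avg latency 96≤96, p99 latency 260≤345).
Opt8: not dominated (best p99 latency).
Opt9: dominated by Opt1 (avg latency 110≤181, p99 latency 445≤555).
Opt10: dominated by Opt1 (avg latency 110≤184, p99 latency 445≤561).

Opt3, Opt4, Opt5, Opt8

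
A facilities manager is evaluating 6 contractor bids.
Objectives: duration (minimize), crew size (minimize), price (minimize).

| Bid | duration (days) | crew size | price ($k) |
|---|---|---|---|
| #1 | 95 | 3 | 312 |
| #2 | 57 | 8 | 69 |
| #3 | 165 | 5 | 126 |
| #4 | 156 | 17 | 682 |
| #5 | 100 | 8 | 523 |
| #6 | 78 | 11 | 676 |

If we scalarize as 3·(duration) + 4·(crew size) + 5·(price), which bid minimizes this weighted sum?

#2

#1: 3·95 + 4·3 + 5·312 = 1857
#2: 3·57 + 4·8 + 5·69 = 548
#3: 3·165 + 4·5 + 5·126 = 1145
#4: 3·156 + 4·17 + 5·682 = 3946
#5: 3·100 + 4·8 + 5·523 = 2947
#6: 3·78 + 4·11 + 5·676 = 3658
Lowest: #2 at 548.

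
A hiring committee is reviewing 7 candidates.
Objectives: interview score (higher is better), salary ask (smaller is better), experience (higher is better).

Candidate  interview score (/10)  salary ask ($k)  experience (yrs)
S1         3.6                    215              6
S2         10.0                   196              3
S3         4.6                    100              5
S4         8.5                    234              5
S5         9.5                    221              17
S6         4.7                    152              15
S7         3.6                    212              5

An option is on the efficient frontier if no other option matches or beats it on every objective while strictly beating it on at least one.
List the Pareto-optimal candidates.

S1: dominated by S6 (interview score 4.7≥3.6, salary ask 152≤215, experience 15≥6).
S2: not dominated (best interview score).
S3: not dominated (best salary ask).
S4: dominated by S5 (interview score 9.5≥8.5, salary ask 221≤234, experience 17≥5).
S5: not dominated (best experience).
S6: not dominated.
S7: dominated by S3 (interview score 4.6≥3.6, salary ask 100≤212, experience 5≥5).

S2, S3, S5, S6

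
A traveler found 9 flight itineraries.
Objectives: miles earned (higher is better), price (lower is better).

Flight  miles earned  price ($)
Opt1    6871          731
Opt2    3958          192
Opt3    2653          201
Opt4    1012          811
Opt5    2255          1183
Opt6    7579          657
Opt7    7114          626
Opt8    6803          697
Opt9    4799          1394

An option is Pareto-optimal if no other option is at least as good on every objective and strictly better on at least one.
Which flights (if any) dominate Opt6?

Opt1: worse on miles earned (6871 vs 7579).
Opt2: worse on miles earned (3958 vs 7579).
Opt3: worse on miles earned (2653 vs 7579).
Opt4: worse on miles earned (1012 vs 7579).
Opt5: worse on miles earned (2255 vs 7579).
Opt7: worse on miles earned (7114 vs 7579).
Opt8: worse on miles earned (6803 vs 7579).
Opt9: worse on miles earned (4799 vs 7579).
No option dominates Opt6.

none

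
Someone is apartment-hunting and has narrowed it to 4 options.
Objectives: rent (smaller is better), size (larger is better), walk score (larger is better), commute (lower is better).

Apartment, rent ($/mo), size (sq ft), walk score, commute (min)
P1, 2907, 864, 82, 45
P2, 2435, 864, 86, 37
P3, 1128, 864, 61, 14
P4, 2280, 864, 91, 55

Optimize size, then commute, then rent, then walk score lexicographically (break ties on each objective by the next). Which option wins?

P3

First maximize size: best is 864, kept {P1, P2, P3, P4}.
Then minimize commute: best is 14, kept {P3}.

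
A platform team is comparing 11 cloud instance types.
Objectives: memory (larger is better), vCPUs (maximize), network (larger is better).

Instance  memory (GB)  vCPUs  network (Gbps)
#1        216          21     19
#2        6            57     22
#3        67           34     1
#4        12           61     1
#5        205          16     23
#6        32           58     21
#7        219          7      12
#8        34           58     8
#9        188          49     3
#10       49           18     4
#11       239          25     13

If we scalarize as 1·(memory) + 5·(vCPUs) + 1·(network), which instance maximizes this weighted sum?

#1: 1·216 + 5·21 + 1·19 = 340
#2: 1·6 + 5·57 + 1·22 = 313
#3: 1·67 + 5·34 + 1·1 = 238
#4: 1·12 + 5·61 + 1·1 = 318
#5: 1·205 + 5·16 + 1·23 = 308
#6: 1·32 + 5·58 + 1·21 = 343
#7: 1·219 + 5·7 + 1·12 = 266
#8: 1·34 + 5·58 + 1·8 = 332
#9: 1·188 + 5·49 + 1·3 = 436
#10: 1·49 + 5·18 + 1·4 = 143
#11: 1·239 + 5·25 + 1·13 = 377
Highest: #9 at 436.

#9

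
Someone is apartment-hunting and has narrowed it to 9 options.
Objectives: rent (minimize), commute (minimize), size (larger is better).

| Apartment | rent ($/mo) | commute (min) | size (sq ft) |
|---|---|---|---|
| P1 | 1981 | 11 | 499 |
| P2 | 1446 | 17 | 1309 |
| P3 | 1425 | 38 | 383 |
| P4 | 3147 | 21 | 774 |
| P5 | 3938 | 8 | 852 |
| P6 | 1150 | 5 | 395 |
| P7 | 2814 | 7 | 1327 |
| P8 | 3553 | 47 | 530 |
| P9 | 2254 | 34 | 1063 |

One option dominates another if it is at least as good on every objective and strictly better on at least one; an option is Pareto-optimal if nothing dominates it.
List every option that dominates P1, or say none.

none

P2: worse on commute (17 vs 11).
P3: worse on commute (38 vs 11).
P4: worse on rent (3147 vs 1981).
P5: worse on rent (3938 vs 1981).
P6: worse on size (395 vs 499).
P7: worse on rent (2814 vs 1981).
P8: worse on rent (3553 vs 1981).
P9: worse on rent (2254 vs 1981).
No option dominates P1.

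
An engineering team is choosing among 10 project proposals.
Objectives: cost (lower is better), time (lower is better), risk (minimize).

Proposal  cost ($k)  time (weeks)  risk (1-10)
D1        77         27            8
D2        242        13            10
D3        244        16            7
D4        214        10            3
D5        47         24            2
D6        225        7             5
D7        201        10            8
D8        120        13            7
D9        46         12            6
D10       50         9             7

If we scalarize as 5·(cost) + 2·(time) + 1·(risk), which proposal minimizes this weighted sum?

D9

D1: 5·77 + 2·27 + 1·8 = 447
D2: 5·242 + 2·13 + 1·10 = 1246
D3: 5·244 + 2·16 + 1·7 = 1259
D4: 5·214 + 2·10 + 1·3 = 1093
D5: 5·47 + 2·24 + 1·2 = 285
D6: 5·225 + 2·7 + 1·5 = 1144
D7: 5·201 + 2·10 + 1·8 = 1033
D8: 5·120 + 2·13 + 1·7 = 633
D9: 5·46 + 2·12 + 1·6 = 260
D10: 5·50 + 2·9 + 1·7 = 275
Lowest: D9 at 260.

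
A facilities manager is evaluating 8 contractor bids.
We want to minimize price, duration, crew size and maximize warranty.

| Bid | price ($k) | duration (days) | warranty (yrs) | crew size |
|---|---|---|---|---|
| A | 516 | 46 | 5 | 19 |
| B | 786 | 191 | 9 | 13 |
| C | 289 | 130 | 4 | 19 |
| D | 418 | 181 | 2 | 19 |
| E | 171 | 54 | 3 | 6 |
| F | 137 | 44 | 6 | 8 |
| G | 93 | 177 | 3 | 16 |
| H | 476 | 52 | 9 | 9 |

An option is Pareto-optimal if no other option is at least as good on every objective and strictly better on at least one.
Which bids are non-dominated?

A: dominated by F (price 137≤516, duration 44≤46, warranty 6≥5, crew size 8≤19).
B: dominated by H (price 476≤786, duration 52≤191, warranty 9≥9, crew size 9≤13).
C: dominated by F (price 137≤289, duration 44≤130, warranty 6≥4, crew size 8≤19).
D: dominated by C (price 289≤418, duration 130≤181, warranty 4≥2, crew size 19≤19).
E: not dominated (best crew size).
F: not dominated (best duration).
G: not dominated (best price).
H: not dominated.

E, F, G, H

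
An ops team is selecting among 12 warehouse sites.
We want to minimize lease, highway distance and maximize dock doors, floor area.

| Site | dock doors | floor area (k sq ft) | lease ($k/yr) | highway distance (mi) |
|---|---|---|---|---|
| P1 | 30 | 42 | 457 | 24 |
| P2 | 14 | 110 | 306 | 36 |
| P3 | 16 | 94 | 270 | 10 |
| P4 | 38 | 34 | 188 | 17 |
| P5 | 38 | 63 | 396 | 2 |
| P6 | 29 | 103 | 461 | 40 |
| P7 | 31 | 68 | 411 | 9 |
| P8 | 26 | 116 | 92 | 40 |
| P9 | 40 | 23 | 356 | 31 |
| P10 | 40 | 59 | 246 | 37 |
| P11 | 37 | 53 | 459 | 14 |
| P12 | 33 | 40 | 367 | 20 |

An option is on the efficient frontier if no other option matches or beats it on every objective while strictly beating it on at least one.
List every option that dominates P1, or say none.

P5, P7

P5: dock doors 38≥30, floor area 63≥42, lease 396≤457, highway distance 2≤24 — dominates P1.
P7: dock doors 31≥30, floor area 68≥42, lease 411≤457, highway distance 9≤24 — dominates P1.
Others (P2, P3, P4, P6, P8, P9, P10, P11, P12) are each worse than P1 on at least one objective.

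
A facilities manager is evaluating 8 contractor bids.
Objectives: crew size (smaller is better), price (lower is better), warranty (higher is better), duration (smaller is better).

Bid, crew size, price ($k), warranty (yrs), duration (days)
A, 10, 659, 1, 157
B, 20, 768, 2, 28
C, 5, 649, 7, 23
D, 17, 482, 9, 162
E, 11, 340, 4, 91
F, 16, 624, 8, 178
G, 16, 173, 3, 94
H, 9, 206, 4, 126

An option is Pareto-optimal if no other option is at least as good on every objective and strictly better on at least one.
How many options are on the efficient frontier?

A: dominated by C (crew size 5≤10, price 649≤659, warranty 7≥1, duration 23≤157).
B: dominated by C (crew size 5≤20, price 649≤768, warranty 7≥2, duration 23≤28).
C: not dominated (best crew size).
D: not dominated (best warranty).
E: not dominated.
F: not dominated.
G: not dominated (best price).
H: not dominated.
Pareto-optimal: C, D, E, F, G, H → 6.

6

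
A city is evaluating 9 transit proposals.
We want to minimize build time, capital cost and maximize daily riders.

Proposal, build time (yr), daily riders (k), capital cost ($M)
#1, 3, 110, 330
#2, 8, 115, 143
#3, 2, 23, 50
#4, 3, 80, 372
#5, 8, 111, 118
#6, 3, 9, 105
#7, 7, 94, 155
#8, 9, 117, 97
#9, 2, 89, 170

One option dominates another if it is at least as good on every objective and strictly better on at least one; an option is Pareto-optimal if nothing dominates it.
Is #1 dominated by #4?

#4 vs #1: #4 is worse on daily riders (80 vs 110), so it does not dominate #1.

No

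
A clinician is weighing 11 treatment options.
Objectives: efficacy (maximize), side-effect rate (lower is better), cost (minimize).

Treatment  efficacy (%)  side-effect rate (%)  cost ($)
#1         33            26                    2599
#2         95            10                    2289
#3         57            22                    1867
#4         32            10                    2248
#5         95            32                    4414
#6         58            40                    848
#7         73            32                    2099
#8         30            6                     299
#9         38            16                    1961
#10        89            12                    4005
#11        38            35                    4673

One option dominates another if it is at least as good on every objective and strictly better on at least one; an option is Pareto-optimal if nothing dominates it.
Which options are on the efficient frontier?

#2, #3, #4, #6, #7, #8, #9

#1: dominated by #2 (efficacy 95≥33, side-effect rate 10≤26, cost 2289≤2599).
#2: not dominated.
#3: not dominated.
#4: not dominated.
#5: dominated by #2 (efficacy 95≥95, side-effect rate 10≤32, cost 2289≤4414).
#6: not dominated.
#7: not dominated.
#8: not dominated (best side-effect rate).
#9: not dominated.
#10: dominated by #2 (efficacy 95≥89, side-effect rate 10≤12, cost 2289≤4005).
#11: dominated by #2 (efficacy 95≥38, side-effect rate 10≤35, cost 2289≤4673).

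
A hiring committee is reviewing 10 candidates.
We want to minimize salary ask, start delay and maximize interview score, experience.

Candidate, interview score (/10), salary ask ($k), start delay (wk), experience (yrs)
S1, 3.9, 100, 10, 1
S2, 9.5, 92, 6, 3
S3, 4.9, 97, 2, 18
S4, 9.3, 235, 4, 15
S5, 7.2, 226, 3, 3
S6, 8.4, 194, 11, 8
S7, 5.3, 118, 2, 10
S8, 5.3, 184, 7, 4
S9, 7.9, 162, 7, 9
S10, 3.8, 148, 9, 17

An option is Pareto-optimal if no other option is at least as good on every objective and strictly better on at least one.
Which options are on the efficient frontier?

S2, S3, S4, S5, S6, S7, S9

S1: dominated by S2 (interview score 9.5≥3.9, salary ask 92≤100, start delay 6≤10, experience 3≥1).
S2: not dominated (best interview score).
S3: not dominated (best experience).
S4: not dominated.
S5: not dominated.
S6: not dominated.
S7: not dominated.
S8: dominated by S7 (interview score 5.3≥5.3, salary ask 118≤184, start delay 2≤7, experience 10≥4).
S9: not dominated.
S10: dominated by S3 (interview score 4.9≥3.8, salary ask 97≤148, start delay 2≤9, experience 18≥17).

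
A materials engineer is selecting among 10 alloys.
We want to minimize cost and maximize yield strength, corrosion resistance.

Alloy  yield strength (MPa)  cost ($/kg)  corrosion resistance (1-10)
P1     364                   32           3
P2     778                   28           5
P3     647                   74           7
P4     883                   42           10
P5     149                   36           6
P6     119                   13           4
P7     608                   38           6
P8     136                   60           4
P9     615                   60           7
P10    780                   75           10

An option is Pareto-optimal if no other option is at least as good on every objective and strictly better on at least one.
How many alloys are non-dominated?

P1: dominated by P2 (yield strength 778≥364, cost 28≤32, corrosion resistance 5≥3).
P2: not dominated.
P3: dominated by P4 (yield strength 883≥647, cost 42≤74, corrosion resistance 10≥7).
P4: not dominated (best yield strength).
P5: not dominated.
P6: not dominated (best cost).
P7: not dominated.
P8: dominated by P2 (yield strength 778≥136, cost 28≤60, corrosion resistance 5≥4).
P9: dominated by P4 (yield strength 883≥615, cost 42≤60, corrosion resistance 10≥7).
P10: dominated by P4 (yield strength 883≥780, cost 42≤75, corrosion resistance 10≥10).
Pareto-optimal: P2, P4, P5, P6, P7 → 5.

5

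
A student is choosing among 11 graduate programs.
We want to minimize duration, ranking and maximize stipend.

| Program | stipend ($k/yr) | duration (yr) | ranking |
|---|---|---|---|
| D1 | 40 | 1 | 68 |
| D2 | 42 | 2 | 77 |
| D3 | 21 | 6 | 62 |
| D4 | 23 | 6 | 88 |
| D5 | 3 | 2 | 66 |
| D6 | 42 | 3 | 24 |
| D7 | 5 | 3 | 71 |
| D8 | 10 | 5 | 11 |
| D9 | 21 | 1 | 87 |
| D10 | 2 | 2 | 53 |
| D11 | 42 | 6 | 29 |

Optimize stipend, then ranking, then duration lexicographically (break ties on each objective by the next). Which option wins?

First maximize stipend: best is 42, kept {D2, D6, D11}.
Then minimize ranking: best is 24, kept {D6}.

D6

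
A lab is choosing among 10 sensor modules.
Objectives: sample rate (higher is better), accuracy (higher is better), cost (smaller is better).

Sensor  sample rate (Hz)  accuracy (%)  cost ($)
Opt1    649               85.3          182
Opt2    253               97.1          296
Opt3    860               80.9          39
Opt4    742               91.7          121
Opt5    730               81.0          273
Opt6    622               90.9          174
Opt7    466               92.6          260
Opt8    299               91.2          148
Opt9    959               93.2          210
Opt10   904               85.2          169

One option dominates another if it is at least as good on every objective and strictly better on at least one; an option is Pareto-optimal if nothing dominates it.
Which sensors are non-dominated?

Opt2, Opt3, Opt4, Opt9, Opt10

Opt1: dominated by Opt4 (sample rate 742≥649, accuracy 91.7≥85.3, cost 121≤182).
Opt2: not dominated (best accuracy).
Opt3: not dominated (best cost).
Opt4: not dominated.
Opt5: dominated by Opt4 (sample rate 742≥730, accuracy 91.7≥81.0, cost 121≤273).
Opt6: dominated by Opt4 (sample rate 742≥622, accuracy 91.7≥90.9, cost 121≤174).
Opt7: dominated by Opt9 (sample rate 959≥466, accuracy 93.2≥92.6, cost 210≤260).
Opt8: dominated by Opt4 (sample rate 742≥299, accuracy 91.7≥91.2, cost 121≤148).
Opt9: not dominated (best sample rate).
Opt10: not dominated.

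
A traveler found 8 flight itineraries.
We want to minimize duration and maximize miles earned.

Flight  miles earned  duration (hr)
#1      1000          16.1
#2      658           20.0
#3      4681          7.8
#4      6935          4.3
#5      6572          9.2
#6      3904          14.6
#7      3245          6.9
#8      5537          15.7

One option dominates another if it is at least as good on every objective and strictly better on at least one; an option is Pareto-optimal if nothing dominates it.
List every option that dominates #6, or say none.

#3, #4, #5

#3: miles earned 4681≥3904, duration 7.8≤14.6 — dominates #6.
#4: miles earned 6935≥3904, duration 4.3≤14.6 — dominates #6.
#5: miles earned 6572≥3904, duration 9.2≤14.6 — dominates #6.
Others (#1, #2, #7, #8) are each worse than #6 on at least one objective.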